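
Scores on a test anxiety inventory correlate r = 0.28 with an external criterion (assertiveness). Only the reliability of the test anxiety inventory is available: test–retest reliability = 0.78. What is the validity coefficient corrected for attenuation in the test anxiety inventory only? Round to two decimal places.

Single correction: r_c = r_obs / √r_xx = 0.28 / √0.78 = 0.28 / 0.8832 ≈ 0.32.

0.32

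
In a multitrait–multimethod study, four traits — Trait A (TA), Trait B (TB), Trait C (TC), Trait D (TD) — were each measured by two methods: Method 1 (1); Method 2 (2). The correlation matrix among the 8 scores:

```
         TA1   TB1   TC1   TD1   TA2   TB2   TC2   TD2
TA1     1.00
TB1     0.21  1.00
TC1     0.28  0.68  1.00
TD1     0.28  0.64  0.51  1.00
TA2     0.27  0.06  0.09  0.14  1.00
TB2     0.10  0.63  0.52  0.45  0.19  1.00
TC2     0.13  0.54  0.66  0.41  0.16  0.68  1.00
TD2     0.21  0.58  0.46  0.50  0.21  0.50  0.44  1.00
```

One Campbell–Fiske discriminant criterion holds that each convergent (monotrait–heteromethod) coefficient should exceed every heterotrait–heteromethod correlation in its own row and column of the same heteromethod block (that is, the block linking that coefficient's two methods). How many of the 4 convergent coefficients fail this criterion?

1

Checking each validity diagonal entry against its comparison values:
TA (methods 1·2): 0.27 vs {0.10, 0.06, 0.13, 0.09, 0.21, 0.14} → pass.
TB (methods 1·2): 0.63 vs {0.06, 0.10, 0.54, 0.52, 0.58, 0.45} → pass.
TC (methods 1·2): 0.66 vs {0.09, 0.13, 0.52, 0.54, 0.46, 0.41} → pass.
TD (methods 1·2): 0.50 vs {0.14, 0.21, 0.45, 0.58, 0.41, 0.46} → fail.
1 of 4 fail.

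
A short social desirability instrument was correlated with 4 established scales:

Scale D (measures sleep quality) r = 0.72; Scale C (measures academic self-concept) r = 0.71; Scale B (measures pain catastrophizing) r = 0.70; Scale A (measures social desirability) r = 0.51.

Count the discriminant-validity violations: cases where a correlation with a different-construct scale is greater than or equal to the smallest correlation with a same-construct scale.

Convergent (same construct = social desirability): Scale A.
Smallest convergent = 0.51. Discriminant values: 0.72, 0.71, 0.70; count ≥ 0.51 → 3.

3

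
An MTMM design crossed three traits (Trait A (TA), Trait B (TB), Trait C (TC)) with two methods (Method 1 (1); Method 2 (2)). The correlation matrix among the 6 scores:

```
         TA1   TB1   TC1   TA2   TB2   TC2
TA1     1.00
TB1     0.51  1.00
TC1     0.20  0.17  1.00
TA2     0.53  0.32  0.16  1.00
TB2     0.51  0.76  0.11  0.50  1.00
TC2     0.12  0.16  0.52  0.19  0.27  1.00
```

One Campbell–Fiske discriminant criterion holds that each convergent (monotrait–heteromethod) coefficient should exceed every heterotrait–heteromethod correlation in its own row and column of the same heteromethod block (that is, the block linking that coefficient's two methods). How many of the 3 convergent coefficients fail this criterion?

0

Checking each validity diagonal entry against its comparison values:
TA (methods 1·2): 0.53 vs {0.51, 0.32, 0.12, 0.16} → pass.
TB (methods 1·2): 0.76 vs {0.32, 0.51, 0.16, 0.11} → pass.
TC (methods 1·2): 0.52 vs {0.16, 0.12, 0.11, 0.16} → pass.
0 of 3 fail.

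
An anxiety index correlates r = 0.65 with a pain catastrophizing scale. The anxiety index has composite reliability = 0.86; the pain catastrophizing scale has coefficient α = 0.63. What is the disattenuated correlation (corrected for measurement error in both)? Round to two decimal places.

r_true = r_obs / √(r_xx · r_yy) = 0.65 / √(0.86 × 0.63) = 0.65 / √0.5418 = 0.65 / 0.7361 ≈ 0.88.

0.88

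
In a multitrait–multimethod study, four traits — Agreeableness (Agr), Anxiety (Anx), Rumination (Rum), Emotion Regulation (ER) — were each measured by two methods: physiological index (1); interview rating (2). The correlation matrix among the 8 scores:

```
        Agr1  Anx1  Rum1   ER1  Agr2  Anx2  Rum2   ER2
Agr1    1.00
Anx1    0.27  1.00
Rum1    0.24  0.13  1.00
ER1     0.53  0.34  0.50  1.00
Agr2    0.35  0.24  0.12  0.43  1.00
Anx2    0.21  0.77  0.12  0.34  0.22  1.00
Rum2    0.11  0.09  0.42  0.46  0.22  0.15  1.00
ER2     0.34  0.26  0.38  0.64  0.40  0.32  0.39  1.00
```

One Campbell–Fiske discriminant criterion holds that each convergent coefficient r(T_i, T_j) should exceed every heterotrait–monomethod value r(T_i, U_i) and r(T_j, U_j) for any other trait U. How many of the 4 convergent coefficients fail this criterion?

2

Convergent coefficients and their comparison sets:
Agr (methods 1·2): 0.35 vs {0.27, 0.22, 0.24, 0.22, 0.53, 0.40} → fail.
Anx (methods 1·2): 0.77 vs {0.27, 0.22, 0.13, 0.15, 0.34, 0.32} → pass.
Rum (methods 1·2): 0.42 vs {0.24, 0.22, 0.13, 0.15, 0.50, 0.39} → fail.
ER (methods 1·2): 0.64 vs {0.53, 0.40, 0.34, 0.32, 0.50, 0.39} → pass.
2 of 4 fail.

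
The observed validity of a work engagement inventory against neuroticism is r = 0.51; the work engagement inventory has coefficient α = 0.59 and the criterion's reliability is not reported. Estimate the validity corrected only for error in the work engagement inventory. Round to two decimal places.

Single correction: r_c = r_obs / √r_xx = 0.51 / √0.59 = 0.51 / 0.7681 ≈ 0.66.

0.66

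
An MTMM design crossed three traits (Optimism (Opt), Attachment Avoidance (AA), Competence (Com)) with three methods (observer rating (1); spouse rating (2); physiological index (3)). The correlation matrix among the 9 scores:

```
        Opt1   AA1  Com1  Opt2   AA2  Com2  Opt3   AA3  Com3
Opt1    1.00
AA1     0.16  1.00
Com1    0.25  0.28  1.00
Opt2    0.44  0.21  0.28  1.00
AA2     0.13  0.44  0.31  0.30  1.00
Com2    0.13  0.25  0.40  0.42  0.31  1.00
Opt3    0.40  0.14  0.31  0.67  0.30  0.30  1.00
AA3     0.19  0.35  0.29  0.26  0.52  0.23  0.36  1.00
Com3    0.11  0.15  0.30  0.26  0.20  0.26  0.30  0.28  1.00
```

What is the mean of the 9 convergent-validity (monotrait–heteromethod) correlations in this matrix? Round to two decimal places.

Convergent values: 0.44, 0.40, 0.67, 0.44, 0.35, 0.52, 0.40, 0.30, 0.26; mean = 3.78/9 = 0.42.

0.42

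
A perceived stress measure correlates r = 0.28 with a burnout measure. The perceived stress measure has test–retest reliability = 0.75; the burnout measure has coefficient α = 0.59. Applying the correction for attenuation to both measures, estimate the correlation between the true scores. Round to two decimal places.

r_true = r_obs / √(r_xx · r_yy) = 0.28 / √(0.75 × 0.59) = 0.28 / √0.4425 = 0.28 / 0.6652 ≈ 0.42.

0.42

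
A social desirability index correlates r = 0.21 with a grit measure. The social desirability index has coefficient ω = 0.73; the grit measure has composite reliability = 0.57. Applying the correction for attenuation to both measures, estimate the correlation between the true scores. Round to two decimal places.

0.33

r_true = r_obs / √(r_xx · r_yy) = 0.21 / √(0.73 × 0.57) = 0.21 / √0.4161 = 0.21 / 0.6451 ≈ 0.33.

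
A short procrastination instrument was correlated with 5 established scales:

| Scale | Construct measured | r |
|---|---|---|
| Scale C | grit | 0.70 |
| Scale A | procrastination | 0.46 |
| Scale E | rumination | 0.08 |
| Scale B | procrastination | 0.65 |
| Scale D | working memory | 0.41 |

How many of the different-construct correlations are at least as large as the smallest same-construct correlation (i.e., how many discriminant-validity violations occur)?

1

Convergent (same construct = procrastination): Scale A, Scale B.
Smallest convergent = 0.46. Discriminant values: 0.70, 0.08, 0.41; count ≥ 0.46 → 1.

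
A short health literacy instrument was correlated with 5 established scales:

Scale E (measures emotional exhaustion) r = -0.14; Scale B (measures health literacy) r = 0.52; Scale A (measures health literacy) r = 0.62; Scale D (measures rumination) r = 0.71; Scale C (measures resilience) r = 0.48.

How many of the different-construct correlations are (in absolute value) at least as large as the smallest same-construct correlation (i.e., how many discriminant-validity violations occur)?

1

Convergent (same construct = health literacy): Scale B, Scale A.
Smallest convergent = 0.52. Discriminant |r|: 0.14, 0.71, 0.48; count ≥ 0.52 → 1.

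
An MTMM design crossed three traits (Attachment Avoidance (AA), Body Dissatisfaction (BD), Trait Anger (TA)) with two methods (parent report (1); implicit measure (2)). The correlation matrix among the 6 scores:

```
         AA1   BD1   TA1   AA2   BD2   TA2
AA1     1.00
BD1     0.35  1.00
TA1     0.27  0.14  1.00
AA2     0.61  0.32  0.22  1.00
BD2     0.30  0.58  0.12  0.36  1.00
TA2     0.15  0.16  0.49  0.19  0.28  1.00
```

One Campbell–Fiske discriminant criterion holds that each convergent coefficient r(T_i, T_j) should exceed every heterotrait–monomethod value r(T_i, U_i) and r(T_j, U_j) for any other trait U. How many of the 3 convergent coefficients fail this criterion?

Convergent coefficients and their comparison sets:
AA (methods 1·2): 0.61 vs {0.35, 0.36, 0.27, 0.19} → pass.
BD (methods 1·2): 0.58 vs {0.35, 0.36, 0.14, 0.28} → pass.
TA (methods 1·2): 0.49 vs {0.27, 0.19, 0.14, 0.28} → pass.
0 of 3 fail.

0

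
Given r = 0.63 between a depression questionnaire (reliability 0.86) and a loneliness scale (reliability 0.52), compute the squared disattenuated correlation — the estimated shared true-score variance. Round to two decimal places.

0.89

Disattenuated r = 0.63 / √(0.86 × 0.52) = 0.63 / 0.6687 = 0.9421.
Shared true-score variance = 0.9421² = 0.8876 ≈ 0.89.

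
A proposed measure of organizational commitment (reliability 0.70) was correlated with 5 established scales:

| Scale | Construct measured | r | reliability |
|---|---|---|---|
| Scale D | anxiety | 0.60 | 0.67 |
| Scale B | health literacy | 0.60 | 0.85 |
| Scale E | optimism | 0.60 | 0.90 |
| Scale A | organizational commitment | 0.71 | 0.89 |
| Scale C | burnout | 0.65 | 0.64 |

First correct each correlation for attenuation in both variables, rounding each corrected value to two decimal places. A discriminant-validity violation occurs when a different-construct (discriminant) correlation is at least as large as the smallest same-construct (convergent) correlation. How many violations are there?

Disattenuated r (r / √(r_scale · r_new)):
  Scale D (disc): 0.60 / √(0.67·0.70) = 0.88
  Scale B (disc): 0.60 / √(0.85·0.70) = 0.78
  Scale E (disc): 0.60 / √(0.90·0.70) = 0.76
  Scale A (conv): 0.71 / √(0.89·0.70) = 0.90
  Scale C (disc): 0.65 / √(0.64·0.70) = 0.97
Smallest convergent = 0.90. Discriminant values: 0.88, 0.78, 0.76, 0.97; count ≥ 0.90 → 1.

1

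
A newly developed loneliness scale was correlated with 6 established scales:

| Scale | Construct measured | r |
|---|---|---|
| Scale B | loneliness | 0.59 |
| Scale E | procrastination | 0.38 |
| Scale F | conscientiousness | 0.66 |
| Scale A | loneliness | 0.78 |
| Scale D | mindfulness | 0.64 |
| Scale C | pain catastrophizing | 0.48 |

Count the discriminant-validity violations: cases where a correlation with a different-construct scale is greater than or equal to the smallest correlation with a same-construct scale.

2

Convergent (same construct = loneliness): Scale B, Scale A.
Smallest convergent = 0.59. Discriminant values: 0.38, 0.66, 0.64, 0.48; count ≥ 0.59 → 2.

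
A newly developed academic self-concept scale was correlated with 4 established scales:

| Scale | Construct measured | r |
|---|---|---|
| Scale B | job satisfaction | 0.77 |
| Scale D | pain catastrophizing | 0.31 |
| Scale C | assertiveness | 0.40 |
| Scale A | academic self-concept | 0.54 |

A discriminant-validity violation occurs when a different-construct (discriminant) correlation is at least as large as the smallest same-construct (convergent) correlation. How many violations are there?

Convergent (same construct = academic self-concept): Scale A.
Smallest convergent = 0.54. Discriminant values: 0.77, 0.31, 0.40; count ≥ 0.54 → 1.

1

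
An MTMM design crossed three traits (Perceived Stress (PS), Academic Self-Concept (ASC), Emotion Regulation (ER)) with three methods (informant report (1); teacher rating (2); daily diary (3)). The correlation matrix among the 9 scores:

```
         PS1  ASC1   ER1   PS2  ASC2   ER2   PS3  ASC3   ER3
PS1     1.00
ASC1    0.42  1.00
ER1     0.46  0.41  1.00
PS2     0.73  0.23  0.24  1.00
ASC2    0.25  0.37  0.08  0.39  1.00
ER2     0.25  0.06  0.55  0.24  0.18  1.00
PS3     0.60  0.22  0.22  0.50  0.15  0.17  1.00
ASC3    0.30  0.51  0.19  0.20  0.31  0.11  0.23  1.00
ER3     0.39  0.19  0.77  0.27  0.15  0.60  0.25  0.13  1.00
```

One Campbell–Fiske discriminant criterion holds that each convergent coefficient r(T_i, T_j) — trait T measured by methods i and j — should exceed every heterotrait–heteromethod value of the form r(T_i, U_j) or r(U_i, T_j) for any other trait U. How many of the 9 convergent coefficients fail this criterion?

0

Each convergent coefficient versus the relevant comparison correlations:
PS (methods 1·2): 0.73 vs {0.25, 0.23, 0.25, 0.24} → pass.
PS (methods 1·3): 0.60 vs {0.30, 0.22, 0.39, 0.22} → pass.
PS (methods 2·3): 0.50 vs {0.20, 0.15, 0.27, 0.17} → pass.
ASC (methods 1·2): 0.37 vs {0.23, 0.25, 0.06, 0.08} → pass.
ASC (methods 1·3): 0.51 vs {0.22, 0.30, 0.19, 0.19} → pass.
ASC (methods 2·3): 0.31 vs {0.15, 0.20, 0.15, 0.11} → pass.
ER (methods 1·2): 0.55 vs {0.24, 0.25, 0.08, 0.06} → pass.
ER (methods 1·3): 0.77 vs {0.22, 0.39, 0.19, 0.19} → pass.
ER (methods 2·3): 0.60 vs {0.17, 0.27, 0.11, 0.15} → pass.
0 of 9 fail.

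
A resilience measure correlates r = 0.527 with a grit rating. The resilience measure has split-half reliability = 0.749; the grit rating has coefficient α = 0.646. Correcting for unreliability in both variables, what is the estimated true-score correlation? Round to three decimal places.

r_true = r_obs / √(r_xx · r_yy) = 0.527 / √(0.749 × 0.646) = 0.527 / √0.483854 = 0.527 / 0.6956 ≈ 0.758.

0.758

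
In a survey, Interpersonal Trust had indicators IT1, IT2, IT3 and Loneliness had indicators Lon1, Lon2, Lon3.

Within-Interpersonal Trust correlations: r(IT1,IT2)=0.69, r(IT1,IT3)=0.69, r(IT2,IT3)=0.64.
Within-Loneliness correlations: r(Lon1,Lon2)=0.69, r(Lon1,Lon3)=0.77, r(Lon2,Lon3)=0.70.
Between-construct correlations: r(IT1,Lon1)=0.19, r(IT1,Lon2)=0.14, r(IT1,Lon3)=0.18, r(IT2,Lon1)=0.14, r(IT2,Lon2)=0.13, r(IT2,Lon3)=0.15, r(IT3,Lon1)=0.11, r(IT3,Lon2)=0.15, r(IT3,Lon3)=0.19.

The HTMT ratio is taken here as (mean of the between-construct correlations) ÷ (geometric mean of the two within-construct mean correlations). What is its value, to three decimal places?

Mean between = 1.38/9 = 0.1533.
Mean within-IT = 2.02/3 = 0.6733; mean within-Lon = 2.16/3 = 0.7200.
Geometric mean = √(0.6733 × 0.7200) = 0.6963.
HTMT = 0.1533 / 0.6963 = 0.220.

0.220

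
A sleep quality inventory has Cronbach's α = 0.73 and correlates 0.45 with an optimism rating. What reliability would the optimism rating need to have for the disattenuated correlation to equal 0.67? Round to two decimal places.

r_true = r_obs / √(r_xx · r_yy) ⇒ 0.67 = 0.45 / √(0.73 · r_yy).
√(0.73 · r_yy) = 0.45 / 0.67 = 0.6716; 0.73 · r_yy = 0.4510; r_yy = 0.4510 / 0.73 ≈ 0.62.

0.62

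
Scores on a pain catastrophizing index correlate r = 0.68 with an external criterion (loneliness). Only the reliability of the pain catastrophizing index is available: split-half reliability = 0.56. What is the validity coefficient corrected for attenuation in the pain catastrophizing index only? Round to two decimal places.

Single correction: r_c = r_obs / √r_xx = 0.68 / √0.56 = 0.68 / 0.7483 ≈ 0.91.

0.91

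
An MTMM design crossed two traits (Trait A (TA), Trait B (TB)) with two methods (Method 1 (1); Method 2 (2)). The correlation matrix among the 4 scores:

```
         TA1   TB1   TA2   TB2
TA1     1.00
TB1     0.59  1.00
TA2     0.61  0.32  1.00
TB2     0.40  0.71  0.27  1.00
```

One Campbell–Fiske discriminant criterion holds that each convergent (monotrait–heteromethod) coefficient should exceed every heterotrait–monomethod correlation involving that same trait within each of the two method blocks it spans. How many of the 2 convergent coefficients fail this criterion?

Each convergent coefficient versus the relevant comparison correlations:
TA (methods 1·2): 0.61 vs {0.59, 0.27} → pass.
TB (methods 1·2): 0.71 vs {0.59, 0.27} → pass.
0 of 2 fail.

0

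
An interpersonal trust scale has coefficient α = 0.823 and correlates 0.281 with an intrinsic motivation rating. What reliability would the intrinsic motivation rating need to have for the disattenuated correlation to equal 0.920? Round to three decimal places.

r_true = r_obs / √(r_xx · r_yy) ⇒ 0.920 = 0.281 / √(0.823 · r_yy).
√(0.823 · r_yy) = 0.281 / 0.920 = 0.3054; 0.823 · r_yy = 0.0933; r_yy = 0.0933 / 0.823 ≈ 0.113.

0.113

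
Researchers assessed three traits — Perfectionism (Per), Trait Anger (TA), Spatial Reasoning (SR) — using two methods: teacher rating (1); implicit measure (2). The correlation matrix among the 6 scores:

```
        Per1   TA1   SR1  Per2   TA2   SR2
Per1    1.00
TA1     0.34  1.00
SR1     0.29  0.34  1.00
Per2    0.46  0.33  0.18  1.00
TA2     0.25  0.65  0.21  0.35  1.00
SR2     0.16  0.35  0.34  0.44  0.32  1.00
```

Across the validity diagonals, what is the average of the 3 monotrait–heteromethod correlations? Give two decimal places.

0.48

Convergent values: 0.46, 0.65, 0.34; mean = 1.45/3 = 0.48.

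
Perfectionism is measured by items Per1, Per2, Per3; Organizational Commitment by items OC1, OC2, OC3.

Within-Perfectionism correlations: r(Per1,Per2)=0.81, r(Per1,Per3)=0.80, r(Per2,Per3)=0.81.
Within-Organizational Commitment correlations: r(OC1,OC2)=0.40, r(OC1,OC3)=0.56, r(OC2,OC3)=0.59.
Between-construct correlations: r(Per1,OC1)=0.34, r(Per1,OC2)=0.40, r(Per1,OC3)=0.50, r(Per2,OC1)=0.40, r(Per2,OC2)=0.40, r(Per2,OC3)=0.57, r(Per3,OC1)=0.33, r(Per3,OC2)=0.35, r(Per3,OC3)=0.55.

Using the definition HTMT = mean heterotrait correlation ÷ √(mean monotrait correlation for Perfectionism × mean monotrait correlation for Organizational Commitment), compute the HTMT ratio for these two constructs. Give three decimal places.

0.661

Mean between = 3.84/9 = 0.4267.
Mean within-Per = 2.42/3 = 0.8067; mean within-OC = 1.55/3 = 0.5167.
Geometric mean = √(0.8067 × 0.5167) = 0.6456.
HTMT = 0.4267 / 0.6456 = 0.661.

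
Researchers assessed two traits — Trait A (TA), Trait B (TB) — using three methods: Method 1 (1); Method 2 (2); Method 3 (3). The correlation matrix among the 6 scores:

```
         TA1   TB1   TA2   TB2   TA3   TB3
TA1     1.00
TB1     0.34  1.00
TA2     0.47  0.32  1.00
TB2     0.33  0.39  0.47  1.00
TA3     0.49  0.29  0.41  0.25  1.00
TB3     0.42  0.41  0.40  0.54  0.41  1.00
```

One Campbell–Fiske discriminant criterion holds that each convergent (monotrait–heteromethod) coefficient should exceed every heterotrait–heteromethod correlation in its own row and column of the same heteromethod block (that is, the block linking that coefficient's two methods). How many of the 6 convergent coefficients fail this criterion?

1

Each convergent coefficient versus the relevant comparison correlations:
TA (methods 1·2): 0.47 vs {0.33, 0.32} → pass.
TA (methods 1·3): 0.49 vs {0.42, 0.29} → pass.
TA (methods 2·3): 0.41 vs {0.40, 0.25} → pass.
TB (methods 1·2): 0.39 vs {0.32, 0.33} → pass.
TB (methods 1·3): 0.41 vs {0.29, 0.42} → fail.
TB (methods 2·3): 0.54 vs {0.25, 0.40} → pass.
1 of 6 fail.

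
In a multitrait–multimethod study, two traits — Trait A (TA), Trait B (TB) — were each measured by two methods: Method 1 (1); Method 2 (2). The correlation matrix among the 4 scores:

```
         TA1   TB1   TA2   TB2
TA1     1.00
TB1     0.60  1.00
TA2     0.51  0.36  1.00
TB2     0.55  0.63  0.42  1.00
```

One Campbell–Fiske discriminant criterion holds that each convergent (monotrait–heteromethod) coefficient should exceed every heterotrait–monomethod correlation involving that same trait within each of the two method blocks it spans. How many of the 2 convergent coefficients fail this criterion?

1

Each convergent coefficient versus the relevant comparison correlations:
TA (methods 1·2): 0.51 vs {0.60, 0.42} → fail.
TB (methods 1·2): 0.63 vs {0.60, 0.42} → pass.
1 of 2 fail.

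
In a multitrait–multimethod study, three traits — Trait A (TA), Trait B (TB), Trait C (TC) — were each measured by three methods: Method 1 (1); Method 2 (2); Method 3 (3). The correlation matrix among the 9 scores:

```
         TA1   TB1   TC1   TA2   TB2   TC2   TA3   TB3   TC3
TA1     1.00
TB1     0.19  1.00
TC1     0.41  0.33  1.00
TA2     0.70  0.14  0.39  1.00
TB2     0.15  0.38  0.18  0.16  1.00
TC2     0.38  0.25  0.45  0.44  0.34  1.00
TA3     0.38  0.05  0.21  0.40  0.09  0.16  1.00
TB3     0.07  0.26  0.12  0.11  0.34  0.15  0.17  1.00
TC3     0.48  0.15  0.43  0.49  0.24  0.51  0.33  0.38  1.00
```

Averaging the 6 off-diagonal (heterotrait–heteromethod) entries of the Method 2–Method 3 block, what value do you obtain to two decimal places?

0.21

HTHM values (method 2 × method 3): 0.11, 0.49, 0.09, 0.24, 0.16, 0.15; mean = 1.24/6 = 0.21.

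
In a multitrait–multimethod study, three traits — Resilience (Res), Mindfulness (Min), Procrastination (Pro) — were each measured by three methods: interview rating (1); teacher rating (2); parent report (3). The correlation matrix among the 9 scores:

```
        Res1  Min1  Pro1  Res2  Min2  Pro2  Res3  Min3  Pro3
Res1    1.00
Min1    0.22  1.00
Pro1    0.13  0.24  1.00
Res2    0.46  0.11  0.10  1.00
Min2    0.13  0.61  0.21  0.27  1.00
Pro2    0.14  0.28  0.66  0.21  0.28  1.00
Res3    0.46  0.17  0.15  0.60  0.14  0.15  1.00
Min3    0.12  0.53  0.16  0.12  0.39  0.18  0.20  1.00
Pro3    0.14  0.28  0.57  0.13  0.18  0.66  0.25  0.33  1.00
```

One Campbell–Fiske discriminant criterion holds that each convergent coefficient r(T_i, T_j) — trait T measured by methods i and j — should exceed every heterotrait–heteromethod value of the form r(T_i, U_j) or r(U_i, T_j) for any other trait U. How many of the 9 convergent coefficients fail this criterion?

Each convergent coefficient versus the relevant comparison correlations:
Res (methods 1·2): 0.46 vs {0.13, 0.11, 0.14, 0.10} → pass.
Res (methods 1·3): 0.46 vs {0.12, 0.17, 0.14, 0.15} → pass.
Res (methods 2·3): 0.60 vs {0.12, 0.14, 0.13, 0.15} → pass.
Min (methods 1·2): 0.61 vs {0.11, 0.13, 0.28, 0.21} → pass.
Min (methods 1·3): 0.53 vs {0.17, 0.12, 0.28, 0.16} → pass.
Min (methods 2·3): 0.39 vs {0.14, 0.12, 0.18, 0.18} → pass.
Pro (methods 1·2): 0.66 vs {0.10, 0.14, 0.21, 0.28} → pass.
Pro (methods 1·3): 0.57 vs {0.15, 0.14, 0.16, 0.28} → pass.
Pro (methods 2·3): 0.66 vs {0.15, 0.13, 0.18, 0.18} → pass.
0 of 9 fail.

0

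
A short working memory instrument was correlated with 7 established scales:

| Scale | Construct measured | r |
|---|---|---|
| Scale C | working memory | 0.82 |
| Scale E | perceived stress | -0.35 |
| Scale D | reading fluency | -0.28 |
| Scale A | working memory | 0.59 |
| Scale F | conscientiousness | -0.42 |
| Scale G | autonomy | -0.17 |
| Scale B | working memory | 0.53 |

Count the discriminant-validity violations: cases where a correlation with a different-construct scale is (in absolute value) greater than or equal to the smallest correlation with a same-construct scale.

Convergent (same construct = working memory): Scale C, Scale A, Scale B.
Smallest convergent = 0.53. Discriminant |r|: 0.35, 0.28, 0.42, 0.17; count ≥ 0.53 → 0.

0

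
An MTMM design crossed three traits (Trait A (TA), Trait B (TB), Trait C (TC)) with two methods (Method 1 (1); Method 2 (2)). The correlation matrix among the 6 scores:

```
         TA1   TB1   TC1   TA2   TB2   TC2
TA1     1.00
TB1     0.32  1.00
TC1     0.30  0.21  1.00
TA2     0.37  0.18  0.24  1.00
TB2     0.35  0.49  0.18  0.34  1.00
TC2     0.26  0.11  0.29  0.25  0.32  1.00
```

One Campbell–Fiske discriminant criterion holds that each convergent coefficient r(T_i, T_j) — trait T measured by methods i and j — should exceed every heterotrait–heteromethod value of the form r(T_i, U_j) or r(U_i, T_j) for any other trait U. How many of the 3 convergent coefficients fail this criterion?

Checking each validity diagonal entry against its comparison values:
TA (methods 1·2): 0.37 vs {0.35, 0.18, 0.26, 0.24} → pass.
TB (methods 1·2): 0.49 vs {0.18, 0.35, 0.11, 0.18} → pass.
TC (methods 1·2): 0.29 vs {0.24, 0.26, 0.18, 0.11} → pass.
0 of 3 fail.

0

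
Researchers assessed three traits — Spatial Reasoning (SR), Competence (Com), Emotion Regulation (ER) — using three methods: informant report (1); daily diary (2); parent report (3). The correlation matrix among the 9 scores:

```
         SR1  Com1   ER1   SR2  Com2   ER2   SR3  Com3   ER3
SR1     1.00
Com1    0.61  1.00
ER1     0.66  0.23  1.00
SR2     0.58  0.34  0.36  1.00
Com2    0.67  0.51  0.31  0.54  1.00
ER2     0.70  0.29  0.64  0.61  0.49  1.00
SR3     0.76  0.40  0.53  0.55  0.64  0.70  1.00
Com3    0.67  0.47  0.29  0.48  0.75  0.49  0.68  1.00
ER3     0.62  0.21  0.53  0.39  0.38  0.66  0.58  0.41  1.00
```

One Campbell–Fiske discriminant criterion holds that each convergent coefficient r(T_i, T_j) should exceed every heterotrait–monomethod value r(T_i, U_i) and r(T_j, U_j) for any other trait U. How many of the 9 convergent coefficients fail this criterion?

6

Convergent coefficients and their comparison sets:
SR (methods 1·2): 0.58 vs {0.61, 0.54, 0.66, 0.61} → fail.
SR (methods 1·3): 0.76 vs {0.61, 0.68, 0.66, 0.58} → pass.
SR (methods 2·3): 0.55 vs {0.54, 0.68, 0.61, 0.58} → fail.
Com (methods 1·2): 0.51 vs {0.61, 0.54, 0.23, 0.49} → fail.
Com (methods 1·3): 0.47 vs {0.61, 0.68, 0.23, 0.41} → fail.
Com (methods 2·3): 0.75 vs {0.54, 0.68, 0.49, 0.41} → pass.
ER (methods 1·2): 0.64 vs {0.66, 0.61, 0.23, 0.49} → fail.
ER (methods 1·3): 0.53 vs {0.66, 0.58, 0.23, 0.41} → fail.
ER (methods 2·3): 0.66 vs {0.61, 0.58, 0.49, 0.41} → pass.
6 of 9 fail.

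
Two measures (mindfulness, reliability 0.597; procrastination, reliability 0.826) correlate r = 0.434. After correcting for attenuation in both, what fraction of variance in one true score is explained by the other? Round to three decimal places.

0.382

Disattenuated r = 0.434 / √(0.597 × 0.826) = 0.434 / 0.7022 = 0.6181.
Shared true-score variance = 0.6181² = 0.3820 ≈ 0.382.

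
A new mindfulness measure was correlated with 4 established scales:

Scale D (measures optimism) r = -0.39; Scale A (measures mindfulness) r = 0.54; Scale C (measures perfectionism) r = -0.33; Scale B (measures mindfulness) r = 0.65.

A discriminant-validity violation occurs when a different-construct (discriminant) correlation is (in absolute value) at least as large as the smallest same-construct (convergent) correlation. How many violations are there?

Convergent (same construct = mindfulness): Scale A, Scale B.
Smallest convergent = 0.54. Discriminant |r|: 0.39, 0.33; count ≥ 0.54 → 0.

0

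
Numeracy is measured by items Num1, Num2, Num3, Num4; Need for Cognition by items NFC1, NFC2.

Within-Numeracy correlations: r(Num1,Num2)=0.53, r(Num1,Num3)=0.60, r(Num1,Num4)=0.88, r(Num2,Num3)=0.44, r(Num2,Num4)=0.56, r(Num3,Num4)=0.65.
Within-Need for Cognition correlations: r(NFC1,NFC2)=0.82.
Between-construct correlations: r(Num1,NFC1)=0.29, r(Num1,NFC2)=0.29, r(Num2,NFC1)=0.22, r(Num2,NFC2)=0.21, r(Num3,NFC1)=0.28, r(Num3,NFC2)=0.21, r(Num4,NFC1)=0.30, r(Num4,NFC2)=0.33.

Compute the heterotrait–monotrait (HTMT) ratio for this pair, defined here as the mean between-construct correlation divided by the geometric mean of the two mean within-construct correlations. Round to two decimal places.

Mean between = 2.13/8 = 0.2663.
Mean within-Num = 3.66/6 = 0.6100; mean within-NFC = 0.82/1 = 0.8200.
Geometric mean = √(0.6100 × 0.8200) = 0.7072.
HTMT = 0.2663 / 0.7072 = 0.38.

0.38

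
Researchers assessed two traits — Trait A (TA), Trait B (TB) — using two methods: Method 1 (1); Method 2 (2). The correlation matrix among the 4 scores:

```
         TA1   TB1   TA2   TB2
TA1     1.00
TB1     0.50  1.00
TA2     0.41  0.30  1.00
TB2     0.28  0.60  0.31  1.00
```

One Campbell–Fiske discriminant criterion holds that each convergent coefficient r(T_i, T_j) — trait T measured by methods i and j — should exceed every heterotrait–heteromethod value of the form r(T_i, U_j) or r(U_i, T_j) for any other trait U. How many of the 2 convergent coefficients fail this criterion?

Each convergent coefficient versus the relevant comparison correlations:
TA (methods 1·2): 0.41 vs {0.28, 0.30} → pass.
TB (methods 1·2): 0.60 vs {0.30, 0.28} → pass.
0 of 2 fail.

0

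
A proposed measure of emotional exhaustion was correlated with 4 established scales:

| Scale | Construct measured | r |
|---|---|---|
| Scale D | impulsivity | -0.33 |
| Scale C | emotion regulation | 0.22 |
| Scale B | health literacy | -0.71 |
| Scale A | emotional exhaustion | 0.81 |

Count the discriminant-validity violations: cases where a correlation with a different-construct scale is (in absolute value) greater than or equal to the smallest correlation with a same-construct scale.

Convergent (same construct = emotional exhaustion): Scale A.
Smallest convergent = 0.81. Discriminant |r|: 0.33, 0.22, 0.71; count ≥ 0.81 → 0.

0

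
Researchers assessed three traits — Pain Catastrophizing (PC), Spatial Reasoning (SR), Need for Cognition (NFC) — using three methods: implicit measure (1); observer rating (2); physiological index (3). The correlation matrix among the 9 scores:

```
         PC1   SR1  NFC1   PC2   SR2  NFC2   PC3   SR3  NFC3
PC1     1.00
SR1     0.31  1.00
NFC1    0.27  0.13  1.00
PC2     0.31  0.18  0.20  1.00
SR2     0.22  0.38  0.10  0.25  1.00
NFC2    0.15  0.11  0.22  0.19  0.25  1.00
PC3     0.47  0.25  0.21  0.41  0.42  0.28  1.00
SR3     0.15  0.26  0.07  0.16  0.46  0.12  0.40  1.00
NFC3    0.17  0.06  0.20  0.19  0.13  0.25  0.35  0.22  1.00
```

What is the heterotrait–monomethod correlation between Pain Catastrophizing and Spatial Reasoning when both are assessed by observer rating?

Different traits, same method: r(PC2, SR2) = 0.25.

0.25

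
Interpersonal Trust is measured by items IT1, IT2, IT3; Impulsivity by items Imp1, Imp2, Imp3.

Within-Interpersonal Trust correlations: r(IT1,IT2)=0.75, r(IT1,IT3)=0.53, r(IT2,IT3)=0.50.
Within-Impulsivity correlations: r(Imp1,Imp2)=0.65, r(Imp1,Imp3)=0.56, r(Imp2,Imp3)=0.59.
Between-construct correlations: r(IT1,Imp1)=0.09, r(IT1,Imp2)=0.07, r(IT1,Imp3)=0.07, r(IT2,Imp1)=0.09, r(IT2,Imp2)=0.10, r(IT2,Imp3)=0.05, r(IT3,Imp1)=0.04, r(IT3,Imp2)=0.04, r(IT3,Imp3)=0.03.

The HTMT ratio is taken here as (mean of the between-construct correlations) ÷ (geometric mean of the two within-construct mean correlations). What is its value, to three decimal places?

0.108

Between-construct mean = 0.58/9 = 0.0644.
Mean within-IT = 1.78/3 = 0.5933; mean within-Imp = 1.80/3 = 0.6000.
Geometric mean = √(0.5933 × 0.6000) = 0.5966.
HTMT = 0.0644 / 0.5966 = 0.108.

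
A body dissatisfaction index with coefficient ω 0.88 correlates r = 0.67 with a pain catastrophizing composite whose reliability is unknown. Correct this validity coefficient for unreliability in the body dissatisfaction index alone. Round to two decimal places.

0.71

Single correction: r_c = r_obs / √r_xx = 0.67 / √0.88 = 0.67 / 0.9381 ≈ 0.71.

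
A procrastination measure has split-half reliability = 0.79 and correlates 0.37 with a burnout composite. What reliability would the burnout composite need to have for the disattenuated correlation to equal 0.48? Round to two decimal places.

r_true = r_obs / √(r_xx · r_yy) ⇒ 0.48 = 0.37 / √(0.79 · r_yy).
√(0.79 · r_yy) = 0.37 / 0.48 = 0.7708; 0.79 · r_yy = 0.5941; r_yy = 0.5941 / 0.79 ≈ 0.75.

0.75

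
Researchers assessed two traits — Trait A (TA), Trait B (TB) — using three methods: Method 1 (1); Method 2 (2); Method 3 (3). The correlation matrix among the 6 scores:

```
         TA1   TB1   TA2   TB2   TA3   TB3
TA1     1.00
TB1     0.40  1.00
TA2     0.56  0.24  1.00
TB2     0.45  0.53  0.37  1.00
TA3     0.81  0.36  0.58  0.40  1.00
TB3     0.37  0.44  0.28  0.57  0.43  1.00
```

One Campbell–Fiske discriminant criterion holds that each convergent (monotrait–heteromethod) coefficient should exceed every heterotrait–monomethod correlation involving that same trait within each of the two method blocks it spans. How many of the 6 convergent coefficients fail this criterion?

Checking each validity diagonal entry against its comparison values:
TA (methods 1·2): 0.56 vs {0.40, 0.37} → pass.
TA (methods 1·3): 0.81 vs {0.40, 0.43} → pass.
TA (methods 2·3): 0.58 vs {0.37, 0.43} → pass.
TB (methods 1·2): 0.53 vs {0.40, 0.37} → pass.
TB (methods 1·3): 0.44 vs {0.40, 0.43} → pass.
TB (methods 2·3): 0.57 vs {0.37, 0.43} → pass.
0 of 6 fail.

0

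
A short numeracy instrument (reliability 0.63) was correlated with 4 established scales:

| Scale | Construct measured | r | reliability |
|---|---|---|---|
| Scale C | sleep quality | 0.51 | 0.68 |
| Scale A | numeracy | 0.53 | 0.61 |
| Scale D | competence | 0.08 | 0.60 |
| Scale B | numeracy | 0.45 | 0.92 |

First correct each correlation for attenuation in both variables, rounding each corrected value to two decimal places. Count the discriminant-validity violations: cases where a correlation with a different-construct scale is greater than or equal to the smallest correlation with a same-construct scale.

1

Disattenuated r (r / √(r_scale · r_new)):
  Scale C (disc): 0.51 / √(0.68·0.63) = 0.78
  Scale A (conv): 0.53 / √(0.61·0.63) = 0.85
  Scale D (disc): 0.08 / √(0.60·0.63) = 0.13
  Scale B (conv): 0.45 / √(0.92·0.63) = 0.59
Smallest convergent = 0.59. Discriminant values: 0.78, 0.13; count ≥ 0.59 → 1.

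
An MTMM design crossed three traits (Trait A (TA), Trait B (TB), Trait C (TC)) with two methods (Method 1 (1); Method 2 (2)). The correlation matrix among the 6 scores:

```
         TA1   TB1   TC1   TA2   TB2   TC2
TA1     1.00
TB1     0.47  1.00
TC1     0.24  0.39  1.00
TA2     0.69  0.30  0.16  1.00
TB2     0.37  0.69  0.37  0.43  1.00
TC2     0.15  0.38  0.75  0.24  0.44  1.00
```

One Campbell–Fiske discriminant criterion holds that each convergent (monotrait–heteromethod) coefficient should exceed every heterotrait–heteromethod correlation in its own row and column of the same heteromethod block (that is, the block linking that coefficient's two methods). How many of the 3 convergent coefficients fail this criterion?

0

Convergent coefficients and their comparison sets:
TA (methods 1·2): 0.69 vs {0.37, 0.30, 0.15, 0.16} → pass.
TB (methods 1·2): 0.69 vs {0.30, 0.37, 0.38, 0.37} → pass.
TC (methods 1·2): 0.75 vs {0.16, 0.15, 0.37, 0.38} → pass.
0 of 3 fail.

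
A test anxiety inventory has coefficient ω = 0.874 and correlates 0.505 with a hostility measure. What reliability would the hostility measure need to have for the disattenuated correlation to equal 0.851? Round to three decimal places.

0.403

r_true = r_obs / √(r_xx · r_yy) ⇒ 0.851 = 0.505 / √(0.874 · r_yy).
√(0.874 · r_yy) = 0.505 / 0.851 = 0.5934; 0.874 · r_yy = 0.3521; r_yy = 0.3521 / 0.874 ≈ 0.403.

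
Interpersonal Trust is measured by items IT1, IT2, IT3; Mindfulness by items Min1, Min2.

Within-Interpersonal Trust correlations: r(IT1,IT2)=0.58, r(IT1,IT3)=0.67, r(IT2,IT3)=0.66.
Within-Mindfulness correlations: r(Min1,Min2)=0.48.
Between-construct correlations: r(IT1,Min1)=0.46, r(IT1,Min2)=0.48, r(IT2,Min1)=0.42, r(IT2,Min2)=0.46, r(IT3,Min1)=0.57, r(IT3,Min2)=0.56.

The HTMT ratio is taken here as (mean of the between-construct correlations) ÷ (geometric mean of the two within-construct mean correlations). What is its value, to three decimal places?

Mean between = 2.95/6 = 0.4917.
Mean within-IT = 1.91/3 = 0.6367; mean within-Min = 0.48/1 = 0.4800.
Geometric mean = √(0.6367 × 0.4800) = 0.5528.
HTMT = 0.4917 / 0.5528 = 0.889.

0.889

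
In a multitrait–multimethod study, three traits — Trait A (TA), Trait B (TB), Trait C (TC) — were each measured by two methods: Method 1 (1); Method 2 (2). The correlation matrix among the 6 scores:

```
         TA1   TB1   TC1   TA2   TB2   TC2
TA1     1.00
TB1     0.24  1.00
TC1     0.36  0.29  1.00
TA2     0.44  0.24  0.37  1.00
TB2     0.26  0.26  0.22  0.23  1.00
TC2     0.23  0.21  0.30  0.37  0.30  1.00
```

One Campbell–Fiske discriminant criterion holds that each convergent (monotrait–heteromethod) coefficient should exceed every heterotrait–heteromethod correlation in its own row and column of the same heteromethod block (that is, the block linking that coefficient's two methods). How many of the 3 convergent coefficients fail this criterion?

Each convergent coefficient versus the relevant comparison correlations:
TA (methods 1·2): 0.44 vs {0.26, 0.24, 0.23, 0.37} → pass.
TB (methods 1·2): 0.26 vs {0.24, 0.26, 0.21, 0.22} → fail.
TC (methods 1·2): 0.30 vs {0.37, 0.23, 0.22, 0.21} → fail.
2 of 3 fail.

2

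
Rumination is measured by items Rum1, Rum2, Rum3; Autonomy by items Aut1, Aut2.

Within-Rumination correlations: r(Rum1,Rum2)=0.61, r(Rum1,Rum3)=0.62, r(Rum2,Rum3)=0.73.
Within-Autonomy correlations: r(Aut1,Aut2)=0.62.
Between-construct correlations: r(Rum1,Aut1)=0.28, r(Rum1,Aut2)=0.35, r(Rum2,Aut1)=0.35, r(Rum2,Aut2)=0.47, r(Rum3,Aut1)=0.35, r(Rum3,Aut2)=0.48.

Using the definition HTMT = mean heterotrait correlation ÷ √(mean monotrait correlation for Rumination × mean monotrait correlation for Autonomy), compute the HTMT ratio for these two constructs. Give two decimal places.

0.60

Between-construct mean = 2.28/6 = 0.3800.
Mean within-Rum = 1.96/3 = 0.6533; mean within-Aut = 0.62/1 = 0.6200.
Geometric mean = √(0.6533 × 0.6200) = 0.6364.
HTMT = 0.3800 / 0.6364 = 0.60.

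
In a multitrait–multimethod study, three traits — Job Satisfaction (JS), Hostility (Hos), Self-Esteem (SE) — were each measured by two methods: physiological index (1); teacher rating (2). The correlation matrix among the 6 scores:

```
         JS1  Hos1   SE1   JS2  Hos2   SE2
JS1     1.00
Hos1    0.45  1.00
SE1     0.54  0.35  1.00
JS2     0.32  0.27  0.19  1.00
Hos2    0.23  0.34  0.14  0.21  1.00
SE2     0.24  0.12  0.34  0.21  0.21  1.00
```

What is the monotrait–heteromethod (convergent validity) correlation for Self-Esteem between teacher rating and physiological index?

Same trait (SE), different methods: r(SE2, SE1) = 0.34.

0.34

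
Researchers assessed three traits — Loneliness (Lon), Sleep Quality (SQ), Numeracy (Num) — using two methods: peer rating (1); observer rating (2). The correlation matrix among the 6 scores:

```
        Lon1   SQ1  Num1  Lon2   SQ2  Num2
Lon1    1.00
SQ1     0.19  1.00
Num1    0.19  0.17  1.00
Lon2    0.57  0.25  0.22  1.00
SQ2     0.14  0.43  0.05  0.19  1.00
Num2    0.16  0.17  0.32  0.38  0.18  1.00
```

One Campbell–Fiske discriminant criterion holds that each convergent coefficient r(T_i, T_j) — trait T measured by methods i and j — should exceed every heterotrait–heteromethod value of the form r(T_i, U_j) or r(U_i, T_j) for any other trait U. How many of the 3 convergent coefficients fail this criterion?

Convergent coefficients and their comparison sets:
Lon (methods 1·2): 0.57 vs {0.14, 0.25, 0.16, 0.22} → pass.
SQ (methods 1·2): 0.43 vs {0.25, 0.14, 0.17, 0.05} → pass.
Num (methods 1·2): 0.32 vs {0.22, 0.16, 0.05, 0.17} → pass.
0 of 3 fail.

0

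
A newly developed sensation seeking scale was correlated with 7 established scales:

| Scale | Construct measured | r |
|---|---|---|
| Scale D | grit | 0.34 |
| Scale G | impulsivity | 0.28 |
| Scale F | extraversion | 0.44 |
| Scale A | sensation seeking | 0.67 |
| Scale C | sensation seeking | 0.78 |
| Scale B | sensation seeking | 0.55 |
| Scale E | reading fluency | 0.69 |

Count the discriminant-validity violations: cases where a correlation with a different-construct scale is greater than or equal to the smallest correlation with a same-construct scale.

1

Convergent (same construct = sensation seeking): Scale A, Scale C, Scale B.
Smallest convergent = 0.55. Discriminant values: 0.34, 0.28, 0.44, 0.69; count ≥ 0.55 → 1.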